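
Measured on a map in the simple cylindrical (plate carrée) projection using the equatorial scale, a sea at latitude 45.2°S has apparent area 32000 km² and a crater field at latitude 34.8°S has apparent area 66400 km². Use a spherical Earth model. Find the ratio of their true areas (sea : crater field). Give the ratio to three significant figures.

0.414

On the plate carrée, areal scale = h·k = 1 × sec φ, so true area = apparent × cos φ.
True area of sea: 32000 × cos(45.2°) = 32000 × 0.7046 = 22550 km².
True area of crater field: 66400 × cos(34.8°) = 66400 × 0.8211 = 54520 km².
Ratio = 22550 / 54520 ≈ 0.414.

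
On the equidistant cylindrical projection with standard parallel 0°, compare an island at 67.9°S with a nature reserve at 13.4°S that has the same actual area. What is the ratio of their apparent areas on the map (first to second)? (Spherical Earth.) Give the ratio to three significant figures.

2.59

In the plate carrée (x = Rλ, y = Rφ), meridians are true-scale (h = 1) and parallels are stretched by k = sec φ.
Areal scale at 67.9°: h·k = 1.000 × 2.658 = 2.658.
Areal scale at 13.4°: h·k = 1.000 × 1.028 = 1.028.
Ratio = 2.658/1.028 ≈ 2.59.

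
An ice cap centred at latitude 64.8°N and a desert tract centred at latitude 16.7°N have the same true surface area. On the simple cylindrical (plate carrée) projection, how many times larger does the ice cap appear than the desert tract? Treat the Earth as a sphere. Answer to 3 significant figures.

2.25

In the plate carrée (x = Rλ, y = Rφ), meridians are true-scale (h = 1) and parallels are stretched by k = sec φ.
Areal scale at 64.8°: h·k = 1.000 × 2.349 = 2.349.
Areal scale at 16.7°: h·k = 1.000 × 1.044 = 1.044.
Ratio = 2.349/1.044 ≈ 2.25.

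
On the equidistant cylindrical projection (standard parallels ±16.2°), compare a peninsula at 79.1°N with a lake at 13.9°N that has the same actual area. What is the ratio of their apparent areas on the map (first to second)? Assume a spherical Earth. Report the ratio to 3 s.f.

In the equirectangular projection with standard parallel φ₀ = 16.2° (x = Rλ cos φ₀, y = Rφ), meridians are true-scale (h = 1) and the parallel scale is k = cos φ₀ / cos φ.
Areal scale at 79.1°: h·k = 1.000 × 5.078 = 5.078.
Areal scale at 13.9°: h·k = 1.000 × 0.9893 = 0.9893.
Ratio = 5.078/0.9893 ≈ 5.13.

5.13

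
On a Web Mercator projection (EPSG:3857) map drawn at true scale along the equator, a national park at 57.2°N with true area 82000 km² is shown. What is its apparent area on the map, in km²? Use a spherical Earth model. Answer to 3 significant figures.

For Mercator, h = k = sec φ (a conformal cylindrical projection has a single point scale, 1/cos φ).
Areal scale = k² = sec²φ = 1/cos²(57.2°) = 1/0.5417² = 3.408.
Apparent area = 82000 × 3.408 ≈ 279000 km².

279000 km²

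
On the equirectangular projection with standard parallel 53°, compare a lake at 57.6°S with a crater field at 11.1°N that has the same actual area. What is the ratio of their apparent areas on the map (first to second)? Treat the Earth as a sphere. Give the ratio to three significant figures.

1.83

With standard parallel φ₀ = 53°, the equirectangular projection gives x = Rλ cos φ₀, y = Rφ, so h = 1 and k = cos 53° / cos φ.
Areal scale at 57.6°: h·k = 1.000 × 1.123 = 1.123.
Areal scale at 11.1°: h·k = 1.000 × 0.6133 = 0.6133.
Ratio = 1.123/0.6133 ≈ 1.83.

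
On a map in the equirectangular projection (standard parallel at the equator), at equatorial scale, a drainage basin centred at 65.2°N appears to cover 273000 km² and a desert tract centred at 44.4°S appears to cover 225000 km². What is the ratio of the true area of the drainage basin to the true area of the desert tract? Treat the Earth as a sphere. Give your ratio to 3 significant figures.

On the plate carrée, areal scale = h·k = 1 × sec φ, so true area = apparent × cos φ.
True area of drainage basin: 273000 × cos(65.2°) = 273000 × 0.4195 = 114500 km².
True area of desert tract: 225000 × cos(44.4°) = 225000 × 0.7145 = 160800 km².
Ratio = 114500 / 160800 ≈ 0.712.

0.712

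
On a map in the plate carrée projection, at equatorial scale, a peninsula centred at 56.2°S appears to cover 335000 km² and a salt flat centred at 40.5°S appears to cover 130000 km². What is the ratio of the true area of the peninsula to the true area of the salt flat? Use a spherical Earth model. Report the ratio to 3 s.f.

Plate carrée has h = 1 and k = sec φ, giving areal scale sec φ; true area = (apparent area) · cos φ.
True area of peninsula: 335000 × cos(56.2°) = 335000 × 0.5563 = 186400 km².
True area of salt flat: 130000 × cos(40.5°) = 130000 × 0.7604 = 98850 km².
Ratio = 186400 / 98850 ≈ 1.89.

1.89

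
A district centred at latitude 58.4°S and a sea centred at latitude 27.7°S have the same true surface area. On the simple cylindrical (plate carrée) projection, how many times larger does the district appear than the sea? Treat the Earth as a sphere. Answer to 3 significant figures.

Plate carrée maps x = Rλ, y = Rφ. The meridian scale is h = 1 and the parallel scale is k = 1/cos φ = sec φ.
Areal scale at 58.4°: h·k = 1.000 × 1.908 = 1.908.
Areal scale at 27.7°: h·k = 1.000 × 1.129 = 1.129.
Ratio = 1.908/1.129 ≈ 1.69.

1.69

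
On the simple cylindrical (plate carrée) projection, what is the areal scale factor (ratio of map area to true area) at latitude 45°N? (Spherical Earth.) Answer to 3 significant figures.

For the equirectangular projection with φ₀ = 0 (plate carrée), h = 1 along meridians and k = sec φ along parallels.
Areal scale = h·k = 1 × sec φ; at 45°, h = 1.000, k = 1.414, so h·k = 1.414.

1.41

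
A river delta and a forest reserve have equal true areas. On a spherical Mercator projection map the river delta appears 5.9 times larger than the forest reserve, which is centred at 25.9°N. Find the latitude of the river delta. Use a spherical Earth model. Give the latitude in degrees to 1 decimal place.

68.3°

On Mercator, (apparent₁)/(apparent₂) = sec²φ₁ / sec²φ₂ when true areas are equal.
cos²φ₂ / cos²φ₁ = 5.9  ⇒  cos φ₁ = cos 25.9° / √5.9 = 0.8996/2.429 = 0.3703.
φ₁ = arccos(0.3703) ≈ 68.3°.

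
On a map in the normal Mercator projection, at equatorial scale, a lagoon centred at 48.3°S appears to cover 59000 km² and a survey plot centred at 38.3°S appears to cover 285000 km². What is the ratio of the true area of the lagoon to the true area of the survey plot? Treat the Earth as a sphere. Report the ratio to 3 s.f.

0.149

Since Mercator area scale is 1/cos²φ, the true area equals the apparent area multiplied by cos²φ.
True area of lagoon: 59000 × cos²(48.3°) = 59000 × 0.4425 = 26110 km².
True area of survey plot: 285000 × cos²(38.3°) = 285000 × 0.6159 = 175500 km².
Ratio = 26110 / 175500 ≈ 0.149.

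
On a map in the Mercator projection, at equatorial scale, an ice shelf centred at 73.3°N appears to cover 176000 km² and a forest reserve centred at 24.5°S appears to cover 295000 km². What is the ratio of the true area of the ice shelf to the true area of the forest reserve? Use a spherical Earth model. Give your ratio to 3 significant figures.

Mercator's areal exaggeration is sec²φ; hence true area = (apparent area) · cos²φ.
True area of ice shelf: 176000 × cos²(73.3°) = 176000 × 0.08258 = 14530 km².
True area of forest reserve: 295000 × cos²(24.5°) = 295000 × 0.8280 = 244300 km².
Ratio = 14530 / 244300 ≈ 0.0595.

0.0595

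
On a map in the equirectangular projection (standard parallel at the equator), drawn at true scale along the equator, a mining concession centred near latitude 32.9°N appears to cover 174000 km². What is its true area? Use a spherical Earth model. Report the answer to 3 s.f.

Plate carrée maps x = Rλ, y = Rφ. The meridian scale is h = 1 and the parallel scale is k = 1/cos φ = sec φ.
Areal scale = h·k = 1 × sec φ; at 32.9°, h = 1.000, k = 1.191, so h·k = 1.191.
True area = apparent / (areal scale) = 174000 / 1.191 ≈ 146000 km².

146000 km²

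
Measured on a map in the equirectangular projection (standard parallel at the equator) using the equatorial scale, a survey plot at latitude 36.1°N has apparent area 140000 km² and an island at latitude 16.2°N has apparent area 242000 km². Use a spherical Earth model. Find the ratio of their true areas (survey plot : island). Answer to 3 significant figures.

On the plate carrée, areal scale = h·k = 1 × sec φ, so true area = apparent × cos φ.
True area of survey plot: 140000 × cos(36.1°) = 140000 × 0.8080 = 113100 km².
True area of island: 242000 × cos(16.2°) = 242000 × 0.9603 = 232400 km².
Ratio = 113100 / 232400 ≈ 0.487.

0.487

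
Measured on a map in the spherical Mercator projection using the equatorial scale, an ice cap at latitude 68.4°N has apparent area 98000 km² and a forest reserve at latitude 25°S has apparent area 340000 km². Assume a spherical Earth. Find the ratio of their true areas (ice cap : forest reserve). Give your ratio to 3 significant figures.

On Mercator the areal scale is sec²φ, so true area = apparent × cos²φ.
True area of ice cap: 98000 × cos²(68.4°) = 98000 × 0.1355 = 13280 km².
True area of forest reserve: 340000 × cos²(25°) = 340000 × 0.8214 = 279300 km².
Ratio = 13280 / 279300 ≈ 0.0476.

0.0476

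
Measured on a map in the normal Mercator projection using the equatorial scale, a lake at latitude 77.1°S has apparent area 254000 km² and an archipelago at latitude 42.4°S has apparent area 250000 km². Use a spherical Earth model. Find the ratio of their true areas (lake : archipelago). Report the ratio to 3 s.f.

Mercator's areal exaggeration is sec²φ; hence true area = (apparent area) · cos²φ.
True area of lake: 254000 × cos²(77.1°) = 254000 × 0.04984 = 12660 km².
True area of archipelago: 250000 × cos²(42.4°) = 250000 × 0.5453 = 136300 km².
Ratio = 12660 / 136300 ≈ 0.0929.

0.0929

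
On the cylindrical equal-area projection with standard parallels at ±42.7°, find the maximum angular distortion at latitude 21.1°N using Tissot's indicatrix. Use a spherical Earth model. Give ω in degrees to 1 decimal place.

27.1°

Cylindrical equal-area (φ₀ = 42.7°): h = cos φ / cos 42.7° along meridians, k = cos 42.7° / cos φ along parallels; h·k = 1.
At 21.1°: h = 1.269, k = 0.7877; principal scales a = 1.269, b = 0.7877.
sin(ω/2) = (a − b)/(a + b) = 0.4817/2.057 = 0.2342, so ω = 2 arcsin(0.2342) ≈ 27.1°.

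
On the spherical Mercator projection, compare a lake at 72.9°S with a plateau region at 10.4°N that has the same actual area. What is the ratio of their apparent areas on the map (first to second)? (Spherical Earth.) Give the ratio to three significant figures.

On Mercator, area is exaggerated by sec²φ = 1/cos²φ.
At 72.9°: sec²(72.9°) = 1/0.2940² = 11.57.
At 10.4°: sec²(10.4°) = 1/0.9836² = 1.034.
Ratio = 11.57/1.034 = cos²(10.4°)/cos²(72.9°) ≈ 11.2.

11.2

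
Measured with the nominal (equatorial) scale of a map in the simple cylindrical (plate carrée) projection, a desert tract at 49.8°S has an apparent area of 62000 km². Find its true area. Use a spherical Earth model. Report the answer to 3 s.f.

For the equirectangular projection with φ₀ = 0 (plate carrée), h = 1 along meridians and k = sec φ along parallels.
Areal scale = h·k = 1 × sec φ; at 49.8°, h = 1.000, k = 1.549, so h·k = 1.549.
True area = apparent / (areal scale) = 62000 / 1.549 ≈ 40000 km².

40000 km²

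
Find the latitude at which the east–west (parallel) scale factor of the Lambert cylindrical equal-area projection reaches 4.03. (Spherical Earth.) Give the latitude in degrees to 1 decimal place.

75.6°

The Lambert cylindrical equal-area projection is the cylindrical equal-area projection with its standard parallel at the equator (φ₀ = 0). For cylindrical equal-area with standard parallel φ₀, h = cos φ / cos φ₀ and k = cos φ₀ / cos φ, so h·k = 1.
k = cos φ₀ / cos φ = 4.03  ⇒  cos φ = cos 0° / 4.03 = 0.2481.
φ = arccos(0.2481) ≈ 75.6°.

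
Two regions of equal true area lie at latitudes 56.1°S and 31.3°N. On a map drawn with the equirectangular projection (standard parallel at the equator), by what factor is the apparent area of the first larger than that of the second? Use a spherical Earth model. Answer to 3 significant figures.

For the equirectangular projection with φ₀ = 0 (plate carrée), h = 1 along meridians and k = sec φ along parallels.
Areal scale at 56.1°: h·k = 1.000 × 1.793 = 1.793.
Areal scale at 31.3°: h·k = 1.000 × 1.170 = 1.170.
Ratio = 1.793/1.170 ≈ 1.53.

1.53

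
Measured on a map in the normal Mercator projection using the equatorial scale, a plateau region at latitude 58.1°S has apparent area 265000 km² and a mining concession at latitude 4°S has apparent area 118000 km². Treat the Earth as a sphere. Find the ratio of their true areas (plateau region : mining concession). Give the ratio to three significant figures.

0.630

Mercator's areal exaggeration is sec²φ; hence true area = (apparent area) · cos²φ.
True area of plateau region: 265000 × cos²(58.1°) = 265000 × 0.2792 = 74000 km².
True area of mining concession: 118000 × cos²(4°) = 118000 × 0.9951 = 117400 km².
Ratio = 74000 / 117400 ≈ 0.630.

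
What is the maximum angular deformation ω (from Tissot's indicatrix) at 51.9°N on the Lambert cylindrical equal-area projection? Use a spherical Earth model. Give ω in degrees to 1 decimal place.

The Lambert cylindrical equal-area projection is the cylindrical equal-area projection with its standard parallel at the equator (φ₀ = 0). Cylindrical equal-area (φ₀ = 0°): h = cos φ / cos 0° along meridians, k = cos 0° / cos φ along parallels; h·k = 1.
At 51.9°: h = 0.6170, k = 1.621; principal scales a = 1.621, b = 0.6170.
sin(ω/2) = (a − b)/(a + b) = 1.004/2.238 = 0.4485, so ω = 2 arcsin(0.4485) ≈ 53.3°.

53.3°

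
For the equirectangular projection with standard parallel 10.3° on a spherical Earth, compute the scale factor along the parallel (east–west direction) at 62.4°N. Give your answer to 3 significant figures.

With standard parallel φ₀ = 10.3°, the equirectangular projection gives x = Rλ cos φ₀, y = Rφ, so h = 1 and k = cos 10.3° / cos φ.
k = cos 10.3° / cos 62.4° = 0.9839/0.4633 = 2.124.

2.12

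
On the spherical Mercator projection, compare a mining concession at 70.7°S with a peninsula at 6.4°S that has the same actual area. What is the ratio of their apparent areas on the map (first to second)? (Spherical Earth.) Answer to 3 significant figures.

9.04

Mercator is conformal with k = sec φ, so areal scale = k² = sec²φ.
At 70.7°: sec²(70.7°) = 1/0.3305² = 9.154.
At 6.4°: sec²(6.4°) = 1/0.9938² = 1.013.
Ratio = 9.154/1.013 = cos²(6.4°)/cos²(70.7°) ≈ 9.04.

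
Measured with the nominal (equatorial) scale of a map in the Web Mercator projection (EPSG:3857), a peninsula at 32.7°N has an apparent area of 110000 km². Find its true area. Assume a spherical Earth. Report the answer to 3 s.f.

Mercator is conformal, so the point scale is isotropic: h = k = sec φ = 1/cos φ.
Areal scale = k² = sec²φ = 1/cos²(32.7°) = 1/0.8415² = 1.412.
True area = apparent / (areal scale) = 110000 / 1.412 ≈ 77900 km².

77900 km²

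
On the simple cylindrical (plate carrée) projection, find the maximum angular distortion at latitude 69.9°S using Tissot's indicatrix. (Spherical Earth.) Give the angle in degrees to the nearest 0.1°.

58.5°

For the equirectangular projection with φ₀ = 0 (plate carrée), h = 1 along meridians and k = sec φ along parallels.
At 69.9°: h = 1.000, k = 2.910; principal scales a = 2.910, b = 1.000.
sin(ω/2) = (a − b)/(a + b) = 1.910/3.910 = 0.4885, so ω = 2 arcsin(0.4885) ≈ 58.5°.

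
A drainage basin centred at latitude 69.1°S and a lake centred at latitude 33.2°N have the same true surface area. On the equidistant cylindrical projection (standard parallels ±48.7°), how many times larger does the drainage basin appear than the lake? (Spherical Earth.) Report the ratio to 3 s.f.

2.35

In the equirectangular projection with standard parallel φ₀ = 48.7° (x = Rλ cos φ₀, y = Rφ), meridians are true-scale (h = 1) and the parallel scale is k = cos φ₀ / cos φ.
Areal scale at 69.1°: h·k = 1.000 × 1.850 = 1.850.
Areal scale at 33.2°: h·k = 1.000 × 0.7888 = 0.7888.
Ratio = 1.850/0.7888 ≈ 2.35.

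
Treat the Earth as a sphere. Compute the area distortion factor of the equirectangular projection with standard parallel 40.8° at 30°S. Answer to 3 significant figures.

0.874

The equidistant cylindrical projection with φ₀ = 40.8° has h = 1 (meridians true) and k = cos φ₀ / cos φ along parallels.
Areal scale = h·k = 1 × cos φ₀ / cos φ; at 30°, h = 1.000, k = 0.8741, so h·k = 0.8741.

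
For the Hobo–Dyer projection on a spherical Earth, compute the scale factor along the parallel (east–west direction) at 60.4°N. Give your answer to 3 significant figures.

1.61

The Hobo–Dyer projection is cylindrical equal-area with φ₀ = 37.5°. Cylindrical equal-area (φ₀ = 37.5°): h = cos φ / cos 37.5° along meridians, k = cos 37.5° / cos φ along parallels; h·k = 1.
k = cos 37.5° / cos 60.4° = 0.7934/0.4939 = 1.606.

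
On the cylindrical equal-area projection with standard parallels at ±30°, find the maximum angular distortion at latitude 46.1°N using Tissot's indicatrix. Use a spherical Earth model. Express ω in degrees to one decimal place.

25.3°

A cylindrical equal-area projection with standard parallel φ₀ has meridian scale h = cos φ / cos φ₀ and parallel scale k = cos φ₀ / cos φ (so areas are preserved, h·k = 1).
At 46.1°: h = 0.8007, k = 1.249; principal scales a = 1.249, b = 0.8007.
sin(ω/2) = (a − b)/(a + b) = 0.4483/2.050 = 0.2187, so ω = 2 arcsin(0.2187) ≈ 25.3°.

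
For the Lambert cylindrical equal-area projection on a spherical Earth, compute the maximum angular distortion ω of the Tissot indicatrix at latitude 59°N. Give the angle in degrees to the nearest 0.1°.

The Lambert cylindrical equal-area projection is the cylindrical equal-area projection with its standard parallel at the equator (φ₀ = 0). For cylindrical equal-area with standard parallel φ₀, h = cos φ / cos φ₀ and k = cos φ₀ / cos φ, so h·k = 1.
At 59°: h = 0.5150, k = 1.942; principal scales a = 1.942, b = 0.5150.
sin(ω/2) = (a − b)/(a + b) = 1.427/2.457 = 0.5807, so ω = 2 arcsin(0.5807) ≈ 71.0°.

71.0°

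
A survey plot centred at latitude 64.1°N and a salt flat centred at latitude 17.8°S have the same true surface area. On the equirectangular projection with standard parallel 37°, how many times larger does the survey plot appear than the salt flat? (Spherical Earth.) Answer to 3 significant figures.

2.18

With standard parallel φ₀ = 37°, the equirectangular projection gives x = Rλ cos φ₀, y = Rφ, so h = 1 and k = cos 37° / cos φ.
Areal scale at 64.1°: h·k = 1.000 × 1.828 = 1.828.
Areal scale at 17.8°: h·k = 1.000 × 0.8388 = 0.8388.
Ratio = 1.828/0.8388 ≈ 2.18.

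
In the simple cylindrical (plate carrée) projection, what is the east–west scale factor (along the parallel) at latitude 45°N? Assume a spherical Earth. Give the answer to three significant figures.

Plate carrée maps x = Rλ, y = Rφ. The meridian scale is h = 1 and the parallel scale is k = 1/cos φ = sec φ.
k = 1/cos 45° = 1/0.7071 = 1.414.

1.41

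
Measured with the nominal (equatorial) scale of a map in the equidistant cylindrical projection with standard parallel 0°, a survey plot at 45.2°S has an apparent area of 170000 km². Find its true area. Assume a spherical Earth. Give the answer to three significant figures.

120000 km²

For the equirectangular projection with φ₀ = 0 (plate carrée), h = 1 along meridians and k = sec φ along parallels.
Areal scale = h·k = 1 × sec φ; at 45.2°, h = 1.000, k = 1.419, so h·k = 1.419.
True area = apparent / (areal scale) = 170000 / 1.419 ≈ 120000 km².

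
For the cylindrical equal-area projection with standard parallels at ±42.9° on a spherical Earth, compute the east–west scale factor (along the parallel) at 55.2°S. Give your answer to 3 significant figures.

1.28

For cylindrical equal-area with standard parallel φ₀, h = cos φ / cos φ₀ and k = cos φ₀ / cos φ, so h·k = 1.
k = cos 42.9° / cos 55.2° = 0.7325/0.5707 = 1.284.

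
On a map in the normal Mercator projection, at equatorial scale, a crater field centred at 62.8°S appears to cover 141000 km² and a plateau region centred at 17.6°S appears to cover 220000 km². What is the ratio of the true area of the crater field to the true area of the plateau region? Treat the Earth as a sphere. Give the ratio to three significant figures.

0.147

On Mercator the areal scale is sec²φ, so true area = apparent × cos²φ.
True area of crater field: 141000 × cos²(62.8°) = 141000 × 0.2089 = 29460 km².
True area of plateau region: 220000 × cos²(17.6°) = 220000 × 0.9086 = 199900 km².
Ratio = 29460 / 199900 ≈ 0.147.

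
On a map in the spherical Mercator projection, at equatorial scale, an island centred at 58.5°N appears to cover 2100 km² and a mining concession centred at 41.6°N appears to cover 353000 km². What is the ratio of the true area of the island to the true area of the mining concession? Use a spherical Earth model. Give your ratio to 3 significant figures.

0.00290

Since Mercator area scale is 1/cos²φ, the true area equals the apparent area multiplied by cos²φ.
True area of island: 2100 × cos²(58.5°) = 2100 × 0.2730 = 573.3 km².
True area of mining concession: 353000 × cos²(41.6°) = 353000 × 0.5592 = 197400 km².
Ratio = 573.3 / 197400 ≈ 0.00290.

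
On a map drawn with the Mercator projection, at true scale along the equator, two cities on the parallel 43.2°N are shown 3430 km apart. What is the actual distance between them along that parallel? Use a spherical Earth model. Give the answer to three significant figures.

The Mercator projection is conformal; its linear scale factor is the same in every direction and equals sec φ = 1/cos φ.
Along the parallel at 43.2°, map distances are exaggerated by k = sec 43.2° = 1.372.
True distance = 3430 / 1.372 = 3430 × cos 43.2° ≈ 2500 km.

2500 km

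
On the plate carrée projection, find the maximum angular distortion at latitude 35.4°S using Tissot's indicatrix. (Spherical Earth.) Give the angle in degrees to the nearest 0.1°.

Plate carrée maps x = Rλ, y = Rφ. The meridian scale is h = 1 and the parallel scale is k = 1/cos φ = sec φ.
At 35.4°: h = 1.000, k = 1.227; principal scales a = 1.227, b = 1.000.
sin(ω/2) = (a − b)/(a + b) = 0.2268/2.227 = 0.1019, so ω = 2 arcsin(0.1019) ≈ 11.7°.

11.7°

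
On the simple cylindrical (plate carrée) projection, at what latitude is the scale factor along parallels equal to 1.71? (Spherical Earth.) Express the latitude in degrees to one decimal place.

Plate carrée: h = 1, k = sec φ along parallels.
sec φ = 1.71  ⇒  cos φ = 0.5848  ⇒  φ ≈ 54.2°.

54.2°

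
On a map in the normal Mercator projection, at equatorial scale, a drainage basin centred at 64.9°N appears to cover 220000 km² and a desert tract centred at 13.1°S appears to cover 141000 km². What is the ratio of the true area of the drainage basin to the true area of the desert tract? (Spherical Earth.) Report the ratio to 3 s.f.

On Mercator the areal scale is sec²φ, so true area = apparent × cos²φ.
True area of drainage basin: 220000 × cos²(64.9°) = 220000 × 0.1799 = 39590 km².
True area of desert tract: 141000 × cos²(13.1°) = 141000 × 0.9486 = 133800 km².
Ratio = 39590 / 133800 ≈ 0.296.

0.296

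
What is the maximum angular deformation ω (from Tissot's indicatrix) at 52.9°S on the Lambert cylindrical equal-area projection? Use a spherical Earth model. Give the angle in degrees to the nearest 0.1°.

55.6°

The Lambert cylindrical equal-area projection is the cylindrical equal-area projection with its standard parallel at the equator (φ₀ = 0). Cylindrical equal-area (φ₀ = 0°): h = cos φ / cos 0° along meridians, k = cos 0° / cos φ along parallels; h·k = 1.
At 52.9°: h = 0.6032, k = 1.658; principal scales a = 1.658, b = 0.6032.
sin(ω/2) = (a − b)/(a + b) = 1.055/2.261 = 0.4664, so ω = 2 arcsin(0.4664) ≈ 55.6°.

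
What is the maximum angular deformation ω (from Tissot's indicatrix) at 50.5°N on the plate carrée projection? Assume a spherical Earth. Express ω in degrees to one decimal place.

Plate carrée maps x = Rλ, y = Rφ. The meridian scale is h = 1 and the parallel scale is k = 1/cos φ = sec φ.
At 50.5°: h = 1.000, k = 1.572; principal scales a = 1.572, b = 1.000.
sin(ω/2) = (a − b)/(a + b) = 0.5721/2.572 = 0.2224, so ω = 2 arcsin(0.2224) ≈ 25.7°.

25.7°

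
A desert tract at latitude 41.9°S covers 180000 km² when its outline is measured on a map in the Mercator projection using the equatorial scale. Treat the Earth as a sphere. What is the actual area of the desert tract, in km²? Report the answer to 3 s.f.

99700 km²

For Mercator, h = k = sec φ (a conformal cylindrical projection has a single point scale, 1/cos φ).
Areal scale = k² = sec²φ = 1/cos²(41.9°) = 1/0.7443² = 1.805.
True area = apparent / (areal scale) = 180000 / 1.805 ≈ 99700 km².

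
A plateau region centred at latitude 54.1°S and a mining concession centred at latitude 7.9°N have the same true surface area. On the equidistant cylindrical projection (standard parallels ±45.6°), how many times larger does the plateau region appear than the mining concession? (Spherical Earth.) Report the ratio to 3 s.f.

1.69

With standard parallel φ₀ = 45.6°, the equirectangular projection gives x = Rλ cos φ₀, y = Rφ, so h = 1 and k = cos 45.6° / cos φ.
Areal scale at 54.1°: h·k = 1.000 × 1.193 = 1.193.
Areal scale at 7.9°: h·k = 1.000 × 0.7064 = 0.7064.
Ratio = 1.193/0.7064 ≈ 1.69.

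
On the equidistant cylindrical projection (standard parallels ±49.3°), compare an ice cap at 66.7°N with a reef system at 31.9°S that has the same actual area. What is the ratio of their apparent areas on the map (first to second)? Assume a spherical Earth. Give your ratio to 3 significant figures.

2.15

In the equirectangular projection with standard parallel φ₀ = 49.3° (x = Rλ cos φ₀, y = Rφ), meridians are true-scale (h = 1) and the parallel scale is k = cos φ₀ / cos φ.
Areal scale at 66.7°: h·k = 1.000 × 1.649 = 1.649.
Areal scale at 31.9°: h·k = 1.000 × 0.7681 = 0.7681.
Ratio = 1.649/0.7681 ≈ 2.15.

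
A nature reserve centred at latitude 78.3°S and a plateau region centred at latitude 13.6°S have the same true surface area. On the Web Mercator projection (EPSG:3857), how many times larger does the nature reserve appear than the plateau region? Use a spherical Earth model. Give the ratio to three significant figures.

Mercator is conformal with k = sec φ, so areal scale = k² = sec²φ.
At 78.3°: sec²(78.3°) = 1/0.2028² = 24.32.
At 13.6°: sec²(13.6°) = 1/0.9720² = 1.059.
Ratio = 24.32/1.059 = cos²(13.6°)/cos²(78.3°) ≈ 23.0.

23.0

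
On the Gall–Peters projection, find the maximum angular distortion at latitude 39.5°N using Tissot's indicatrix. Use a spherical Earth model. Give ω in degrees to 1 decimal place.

10.0°

The Gall–Peters projection is cylindrical equal-area with φ₀ = 45°. Cylindrical equal-area (φ₀ = 45°): h = cos φ / cos 45° along meridians, k = cos 45° / cos φ along parallels; h·k = 1.
At 39.5°: h = 1.091, k = 0.9164; principal scales a = 1.091, b = 0.9164.
sin(ω/2) = (a − b)/(a + b) = 0.1749/2.008 = 0.08710, so ω = 2 arcsin(0.08710) ≈ 10.0°.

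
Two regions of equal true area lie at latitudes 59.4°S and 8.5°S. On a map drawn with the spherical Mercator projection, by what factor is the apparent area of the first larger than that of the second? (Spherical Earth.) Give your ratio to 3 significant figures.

3.77

Mercator areal scale is sec²φ.
At 59.4°: sec²(59.4°) = 1/0.5090² = 3.859.
At 8.5°: sec²(8.5°) = 1/0.9890² = 1.022.
Ratio = 3.859/1.022 = cos²(8.5°)/cos²(59.4°) ≈ 3.77.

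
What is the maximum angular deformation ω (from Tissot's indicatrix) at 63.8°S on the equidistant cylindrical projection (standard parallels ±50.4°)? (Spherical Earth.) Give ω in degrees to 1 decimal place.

In the equirectangular projection with standard parallel φ₀ = 50.4° (x = Rλ cos φ₀, y = Rφ), meridians are true-scale (h = 1) and the parallel scale is k = cos φ₀ / cos φ.
At 63.8°: h = 1.000, k = 1.444; principal scales a = 1.444, b = 1.000.
sin(ω/2) = (a − b)/(a + b) = 0.4437/2.444 = 0.1816, so ω = 2 arcsin(0.1816) ≈ 20.9°.

20.9°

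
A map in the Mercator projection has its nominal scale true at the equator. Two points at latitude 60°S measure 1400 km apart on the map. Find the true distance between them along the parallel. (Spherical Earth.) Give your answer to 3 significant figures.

700 km

The Mercator projection is conformal; its linear scale factor is the same in every direction and equals sec φ = 1/cos φ.
Along the parallel at 60°, map distances are exaggerated by k = sec 60° = 2.000.
True distance = 1400 / 2.000 = 1400 × cos 60° ≈ 700 km.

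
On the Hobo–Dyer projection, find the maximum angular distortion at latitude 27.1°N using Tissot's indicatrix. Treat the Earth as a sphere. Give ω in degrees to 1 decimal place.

Hobo–Dyer is a cylindrical equal-area projection with standard parallels at ±37.5°. A cylindrical equal-area projection with standard parallel φ₀ has meridian scale h = cos φ / cos φ₀ and parallel scale k = cos φ₀ / cos φ (so areas are preserved, h·k = 1).
At 27.1°: h = 1.122, k = 0.8912; principal scales a = 1.122, b = 0.8912.
sin(ω/2) = (a − b)/(a + b) = 0.2309/2.013 = 0.1147, so ω = 2 arcsin(0.1147) ≈ 13.2°.

13.2°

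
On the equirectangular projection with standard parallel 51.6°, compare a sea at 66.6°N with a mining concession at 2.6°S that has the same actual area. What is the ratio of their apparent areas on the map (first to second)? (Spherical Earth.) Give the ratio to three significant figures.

With standard parallel φ₀ = 51.6°, the equirectangular projection gives x = Rλ cos φ₀, y = Rφ, so h = 1 and k = cos 51.6° / cos φ.
Areal scale at 66.6°: h·k = 1.000 × 1.564 = 1.564.
Areal scale at 2.6°: h·k = 1.000 × 0.6218 = 0.6218.
Ratio = 1.564/0.6218 ≈ 2.52.

2.52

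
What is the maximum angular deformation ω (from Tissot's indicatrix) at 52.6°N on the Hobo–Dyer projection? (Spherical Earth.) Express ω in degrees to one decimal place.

30.3°

The Hobo–Dyer projection is cylindrical equal-area with φ₀ = 37.5°. A cylindrical equal-area projection with standard parallel φ₀ has meridian scale h = cos φ / cos φ₀ and parallel scale k = cos φ₀ / cos φ (so areas are preserved, h·k = 1).
At 52.6°: h = 0.7656, k = 1.306; principal scales a = 1.306, b = 0.7656.
sin(ω/2) = (a − b)/(a + b) = 0.5406/2.072 = 0.2609, so ω = 2 arcsin(0.2609) ≈ 30.3°.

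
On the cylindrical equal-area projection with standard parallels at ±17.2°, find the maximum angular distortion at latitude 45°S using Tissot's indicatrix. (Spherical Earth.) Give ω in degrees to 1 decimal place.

34.0°

For cylindrical equal-area with standard parallel φ₀, h = cos φ / cos φ₀ and k = cos φ₀ / cos φ, so h·k = 1.
At 45°: h = 0.7402, k = 1.351; principal scales a = 1.351, b = 0.7402.
sin(ω/2) = (a − b)/(a + b) = 0.6108/2.091 = 0.2921, so ω = 2 arcsin(0.2921) ≈ 34.0°.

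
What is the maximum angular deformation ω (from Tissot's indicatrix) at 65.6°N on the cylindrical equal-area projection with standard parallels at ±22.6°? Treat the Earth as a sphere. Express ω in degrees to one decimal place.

83.6°

A cylindrical equal-area projection with standard parallel φ₀ has meridian scale h = cos φ / cos φ₀ and parallel scale k = cos φ₀ / cos φ (so areas are preserved, h·k = 1).
At 65.6°: h = 0.4475, k = 2.235; principal scales a = 2.235, b = 0.4475.
sin(ω/2) = (a − b)/(a + b) = 1.787/2.682 = 0.6664, so ω = 2 arcsin(0.6664) ≈ 83.6°.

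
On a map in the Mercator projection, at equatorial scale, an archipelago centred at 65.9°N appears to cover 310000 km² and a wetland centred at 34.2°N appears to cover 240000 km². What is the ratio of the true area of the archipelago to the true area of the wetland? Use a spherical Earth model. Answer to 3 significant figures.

Mercator's areal exaggeration is sec²φ; hence true area = (apparent area) · cos²φ.
True area of archipelago: 310000 × cos²(65.9°) = 310000 × 0.1667 = 51690 km².
True area of wetland: 240000 × cos²(34.2°) = 240000 × 0.6841 = 164200 km².
Ratio = 51690 / 164200 ≈ 0.315.

0.315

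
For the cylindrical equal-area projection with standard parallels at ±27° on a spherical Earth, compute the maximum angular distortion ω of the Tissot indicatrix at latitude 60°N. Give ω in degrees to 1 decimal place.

62.8°

For cylindrical equal-area with standard parallel φ₀, h = cos φ / cos φ₀ and k = cos φ₀ / cos φ, so h·k = 1.
At 60°: h = 0.5612, k = 1.782; principal scales a = 1.782, b = 0.5612.
sin(ω/2) = (a − b)/(a + b) = 1.221/2.343 = 0.5210, so ω = 2 arcsin(0.5210) ≈ 62.8°.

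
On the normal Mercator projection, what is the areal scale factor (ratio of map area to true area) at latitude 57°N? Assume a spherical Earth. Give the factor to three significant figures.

3.37

For Mercator, h = k = sec φ (a conformal cylindrical projection has a single point scale, 1/cos φ).
Areal scale = k² = sec²φ = 1/cos²(57°) = 1/0.5446² = 3.371.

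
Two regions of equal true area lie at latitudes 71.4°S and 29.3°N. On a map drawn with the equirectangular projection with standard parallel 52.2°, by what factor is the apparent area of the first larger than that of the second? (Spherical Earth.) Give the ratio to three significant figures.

2.73

In the equirectangular projection with standard parallel φ₀ = 52.2° (x = Rλ cos φ₀, y = Rφ), meridians are true-scale (h = 1) and the parallel scale is k = cos φ₀ / cos φ.
Areal scale at 71.4°: h·k = 1.000 × 1.922 = 1.922.
Areal scale at 29.3°: h·k = 1.000 × 0.7028 = 0.7028.
Ratio = 1.922/0.7028 ≈ 2.73.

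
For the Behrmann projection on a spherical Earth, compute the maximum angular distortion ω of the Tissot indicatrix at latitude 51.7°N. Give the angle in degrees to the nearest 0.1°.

The Behrmann projection is cylindrical equal-area with φ₀ = 30°. For cylindrical equal-area with standard parallel φ₀, h = cos φ / cos φ₀ and k = cos φ₀ / cos φ, so h·k = 1.
At 51.7°: h = 0.7157, k = 1.397; principal scales a = 1.397, b = 0.7157.
sin(ω/2) = (a − b)/(a + b) = 0.6817/2.113 = 0.3226, so ω = 2 arcsin(0.3226) ≈ 37.6°.

37.6°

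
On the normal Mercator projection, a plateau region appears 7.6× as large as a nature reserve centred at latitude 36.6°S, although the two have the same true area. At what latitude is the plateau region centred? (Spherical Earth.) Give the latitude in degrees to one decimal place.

73.1°

Mercator areal scale is sec²φ, so apparent-area ratio = sec²φ₁ / sec²φ₂ = cos²φ₂ / cos²φ₁.
cos²φ₂ / cos²φ₁ = 7.6  ⇒  cos φ₁ = cos 36.6° / √7.6 = 0.8028/2.757 = 0.2912.
φ₁ = arccos(0.2912) ≈ 73.1°.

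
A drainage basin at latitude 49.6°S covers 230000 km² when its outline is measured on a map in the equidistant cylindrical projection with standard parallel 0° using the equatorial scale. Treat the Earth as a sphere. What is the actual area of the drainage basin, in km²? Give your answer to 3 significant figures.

For the equirectangular projection with φ₀ = 0 (plate carrée), h = 1 along meridians and k = sec φ along parallels.
Areal scale = h·k = 1 × sec φ; at 49.6°, h = 1.000, k = 1.543, so h·k = 1.543.
True area = apparent / (areal scale) = 230000 / 1.543 ≈ 149000 km².

149000 km²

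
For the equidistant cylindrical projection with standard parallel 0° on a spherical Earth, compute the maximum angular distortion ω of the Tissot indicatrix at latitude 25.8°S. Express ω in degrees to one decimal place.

6.0°

For the equirectangular projection with φ₀ = 0 (plate carrée), h = 1 along meridians and k = sec φ along parallels.
At 25.8°: h = 1.000, k = 1.111; principal scales a = 1.111, b = 1.000.
sin(ω/2) = (a − b)/(a + b) = 0.1107/2.111 = 0.05246, so ω = 2 arcsin(0.05246) ≈ 6.0°.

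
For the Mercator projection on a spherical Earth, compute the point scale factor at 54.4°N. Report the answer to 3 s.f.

1.72

For Mercator, h = k = sec φ (a conformal cylindrical projection has a single point scale, 1/cos φ).
k = 1/cos 54.4° = 1/0.5821 = 1.718.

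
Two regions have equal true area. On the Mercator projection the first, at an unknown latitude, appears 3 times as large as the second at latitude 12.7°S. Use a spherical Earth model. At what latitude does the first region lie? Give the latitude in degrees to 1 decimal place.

For equal true areas on Mercator, apparent areas scale as sec²φ, so the ratio is cos²φ₂ / cos²φ₁.
cos²φ₂ / cos²φ₁ = 3  ⇒  cos φ₁ = cos 12.7° / √3 = 0.9755/1.732 = 0.5632.
φ₁ = arccos(0.5632) ≈ 55.7°.

55.7°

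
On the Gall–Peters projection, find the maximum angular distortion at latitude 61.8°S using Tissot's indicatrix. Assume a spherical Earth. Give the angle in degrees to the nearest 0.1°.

45.0°

The Gall–Peters projection is cylindrical equal-area with φ₀ = 45°. Cylindrical equal-area (φ₀ = 45°): h = cos φ / cos 45° along meridians, k = cos 45° / cos φ along parallels; h·k = 1.
At 61.8°: h = 0.6683, k = 1.496; principal scales a = 1.496, b = 0.6683.
sin(ω/2) = (a − b)/(a + b) = 0.8281/2.165 = 0.3825, so ω = 2 arcsin(0.3825) ≈ 45.0°.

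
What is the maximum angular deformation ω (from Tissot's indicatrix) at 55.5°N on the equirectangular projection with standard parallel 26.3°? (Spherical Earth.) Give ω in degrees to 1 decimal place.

26.1°

In the equirectangular projection with standard parallel φ₀ = 26.3° (x = Rλ cos φ₀, y = Rφ), meridians are true-scale (h = 1) and the parallel scale is k = cos φ₀ / cos φ.
At 55.5°: h = 1.000, k = 1.583; principal scales a = 1.583, b = 1.000.
sin(ω/2) = (a − b)/(a + b) = 0.5828/2.583 = 0.2256, so ω = 2 arcsin(0.2256) ≈ 26.1°.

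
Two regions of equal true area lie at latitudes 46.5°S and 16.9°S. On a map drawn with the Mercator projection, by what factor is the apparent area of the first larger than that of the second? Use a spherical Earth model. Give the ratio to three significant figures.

1.93

Mercator is conformal with k = sec φ, so areal scale = k² = sec²φ.
At 46.5°: sec²(46.5°) = 1/0.6884² = 2.110.
At 16.9°: sec²(16.9°) = 1/0.9568² = 1.092.
Ratio = 2.110/1.092 = cos²(16.9°)/cos²(46.5°) ≈ 1.93.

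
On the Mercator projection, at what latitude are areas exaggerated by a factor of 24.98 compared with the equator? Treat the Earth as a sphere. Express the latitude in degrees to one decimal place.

78.5°

Mercator areal scale is sec²φ.
sec²φ = 24.98  ⇒  cos²φ = 0.04003  ⇒  cos φ = 0.2001.
φ = arccos(0.2001) ≈ 78.5°.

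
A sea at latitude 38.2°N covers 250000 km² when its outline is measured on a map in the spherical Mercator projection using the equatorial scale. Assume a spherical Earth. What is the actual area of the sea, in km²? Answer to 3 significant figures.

154000 km²

Mercator is conformal, so the point scale is isotropic: h = k = sec φ = 1/cos φ.
Areal scale = k² = sec²φ = 1/cos²(38.2°) = 1/0.7859² = 1.619.
True area = apparent / (areal scale) = 250000 / 1.619 ≈ 154000 km².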